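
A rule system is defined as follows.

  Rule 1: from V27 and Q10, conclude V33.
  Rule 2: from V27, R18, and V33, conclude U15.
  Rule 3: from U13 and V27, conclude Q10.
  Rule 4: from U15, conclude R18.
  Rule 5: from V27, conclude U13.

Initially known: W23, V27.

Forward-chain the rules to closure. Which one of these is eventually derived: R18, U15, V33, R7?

V33

V27 holds, so U13 follows (Rule 5).
From U13 and V27, Rule 3 gives Q10.
V27 and Q10 hold, so V33 follows (Rule 1).
U15 would need V27, R18, and V33 (Rule 2), but R18 is never established. R18 would need U15 (Rule 4), but U15 is never established. No rule produces R7, and it is not given.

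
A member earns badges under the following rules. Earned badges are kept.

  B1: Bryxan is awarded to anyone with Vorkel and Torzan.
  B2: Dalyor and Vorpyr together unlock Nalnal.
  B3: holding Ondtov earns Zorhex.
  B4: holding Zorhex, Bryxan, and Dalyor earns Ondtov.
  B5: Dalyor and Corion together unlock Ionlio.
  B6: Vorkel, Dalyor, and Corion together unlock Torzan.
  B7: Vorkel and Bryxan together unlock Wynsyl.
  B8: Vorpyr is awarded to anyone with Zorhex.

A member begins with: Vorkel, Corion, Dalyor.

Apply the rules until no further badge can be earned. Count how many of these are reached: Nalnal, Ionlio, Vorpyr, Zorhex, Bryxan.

2

With Vorkel, Dalyor, and Corion, Torzan is earned (B6).
With Dalyor and Corion, Ionlio is earned (B5).
With Vorkel and Torzan, Bryxan is earned (B1).
Nalnal would need Dalyor and Vorpyr (B2), but Vorpyr is never earned.
Ionlio: reached.
Vorpyr would need Zorhex (B8), but Zorhex is never earned.
Zorhex would need Ondtov (B3), but Ondtov is never earned.
Bryxan: reached.
Reached: Ionlio and Bryxan — 2 of the 5.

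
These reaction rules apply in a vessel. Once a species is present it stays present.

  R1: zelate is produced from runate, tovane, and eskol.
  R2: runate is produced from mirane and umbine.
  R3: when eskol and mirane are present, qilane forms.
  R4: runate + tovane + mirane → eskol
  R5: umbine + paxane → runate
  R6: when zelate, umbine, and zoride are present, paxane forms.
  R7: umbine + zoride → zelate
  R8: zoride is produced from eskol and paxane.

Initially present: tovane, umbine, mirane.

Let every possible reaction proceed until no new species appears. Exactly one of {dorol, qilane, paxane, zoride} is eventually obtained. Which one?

mirane and umbine present → runate forms (R2).
runate, tovane, and mirane present → eskol forms (R4).
eskol and mirane present → qilane forms (R3).
No rule produces dorol, and it is not given. paxane would need zelate, umbine, and zoride (R6), but zoride never forms. zoride would need eskol and paxane (R8), but paxane never forms.

qilane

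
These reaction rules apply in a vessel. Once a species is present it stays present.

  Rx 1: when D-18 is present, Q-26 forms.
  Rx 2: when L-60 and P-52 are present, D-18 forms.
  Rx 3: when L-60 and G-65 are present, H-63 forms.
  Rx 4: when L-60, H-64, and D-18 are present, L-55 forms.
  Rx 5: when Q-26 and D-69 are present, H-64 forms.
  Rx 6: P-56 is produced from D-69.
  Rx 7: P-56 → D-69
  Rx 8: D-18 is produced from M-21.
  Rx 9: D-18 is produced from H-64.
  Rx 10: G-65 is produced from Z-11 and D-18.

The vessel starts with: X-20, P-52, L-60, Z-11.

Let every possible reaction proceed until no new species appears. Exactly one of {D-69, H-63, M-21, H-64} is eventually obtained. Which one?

L-60 and P-52 present → D-18 forms (Rx 2).
Z-11 and D-18 present → G-65 forms (Rx 10).
L-60 and G-65 present → H-63 forms (Rx 3).
H-64 would need Q-26 and D-69 (Rx 5), but D-69 never forms. No rule produces M-21, and it is not given. D-69 would need P-56 (Rx 7), but P-56 never forms.

H-63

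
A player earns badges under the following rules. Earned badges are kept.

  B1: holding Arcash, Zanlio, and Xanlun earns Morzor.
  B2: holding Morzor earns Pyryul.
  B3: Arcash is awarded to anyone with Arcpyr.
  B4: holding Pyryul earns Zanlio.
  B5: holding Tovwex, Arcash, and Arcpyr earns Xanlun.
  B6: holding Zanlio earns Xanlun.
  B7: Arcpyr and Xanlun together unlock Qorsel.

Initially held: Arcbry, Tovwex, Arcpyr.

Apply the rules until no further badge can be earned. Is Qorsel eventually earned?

With Arcpyr, Arcash is earned (B3).
With Tovwex, Arcash, and Arcpyr, Xanlun is earned (B5).
With Arcpyr and Xanlun, Qorsel is earned (B7).

Yes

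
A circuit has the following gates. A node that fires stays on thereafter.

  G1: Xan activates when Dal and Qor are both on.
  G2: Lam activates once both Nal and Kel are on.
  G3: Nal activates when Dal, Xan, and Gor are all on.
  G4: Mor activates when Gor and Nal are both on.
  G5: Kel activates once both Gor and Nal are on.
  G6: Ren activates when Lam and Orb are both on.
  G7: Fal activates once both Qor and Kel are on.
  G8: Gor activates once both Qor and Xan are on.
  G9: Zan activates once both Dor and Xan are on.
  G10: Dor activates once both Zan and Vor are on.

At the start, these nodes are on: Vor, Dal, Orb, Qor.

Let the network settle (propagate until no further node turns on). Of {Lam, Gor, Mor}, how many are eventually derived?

3

G1: Dal and Qor on → Xan on.
Qor and Xan are on, so Gor activates (G8).
G3: Dal, Xan, and Gor on → Nal on.
G4: Gor and Nal on → Mor on.
Gor and Nal are on, so Kel activates (G5).
G2: Nal and Kel on → Lam on.
Lam: reached.
Gor: reached.
Mor: reached.
All 3 are reached.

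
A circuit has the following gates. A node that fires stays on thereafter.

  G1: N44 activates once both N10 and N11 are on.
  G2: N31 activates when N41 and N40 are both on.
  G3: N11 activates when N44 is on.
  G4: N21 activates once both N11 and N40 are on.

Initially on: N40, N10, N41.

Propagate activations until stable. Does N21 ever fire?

No

N21 would need N11 and N40 (G4), but N11 never turns on.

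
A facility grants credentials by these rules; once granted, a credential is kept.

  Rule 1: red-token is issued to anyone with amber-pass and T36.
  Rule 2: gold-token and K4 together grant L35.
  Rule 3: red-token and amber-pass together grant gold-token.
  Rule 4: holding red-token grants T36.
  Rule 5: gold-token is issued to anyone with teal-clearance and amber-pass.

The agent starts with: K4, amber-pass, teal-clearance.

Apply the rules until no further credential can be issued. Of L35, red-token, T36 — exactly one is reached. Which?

Holding teal-clearance and amber-pass grants gold-token (Rule 5).
Holding gold-token and K4 grants L35 (Rule 2).
red-token would need amber-pass and T36 (Rule 1), but T36 is never granted. T36 would need red-token (Rule 4), but red-token is never granted.

L35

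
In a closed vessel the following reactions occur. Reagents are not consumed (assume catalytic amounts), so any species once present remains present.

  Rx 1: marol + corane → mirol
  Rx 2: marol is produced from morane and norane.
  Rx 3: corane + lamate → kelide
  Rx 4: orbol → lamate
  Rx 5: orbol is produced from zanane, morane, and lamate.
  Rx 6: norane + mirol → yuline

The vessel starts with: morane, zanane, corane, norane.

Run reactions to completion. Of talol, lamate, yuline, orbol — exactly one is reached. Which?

yuline

morane and norane present → marol forms (Rx 2).
marol and corane present → mirol forms (Rx 1).
norane and mirol present → yuline forms (Rx 6).
orbol would need zanane, morane, and lamate (Rx 5), but lamate never forms. No rule produces talol, and it is not given. lamate would need orbol (Rx 4), but orbol never forms.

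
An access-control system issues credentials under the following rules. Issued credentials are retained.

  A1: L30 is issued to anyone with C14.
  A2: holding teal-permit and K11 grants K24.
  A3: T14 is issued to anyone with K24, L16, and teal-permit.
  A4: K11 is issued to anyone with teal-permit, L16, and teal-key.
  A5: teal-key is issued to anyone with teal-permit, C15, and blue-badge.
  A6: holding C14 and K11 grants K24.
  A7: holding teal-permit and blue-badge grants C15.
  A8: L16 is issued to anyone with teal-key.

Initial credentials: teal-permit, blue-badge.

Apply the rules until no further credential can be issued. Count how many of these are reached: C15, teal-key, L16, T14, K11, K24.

Holding teal-permit and blue-badge grants C15 (A7).
Holding teal-permit, C15, and blue-badge grants teal-key (A5).
Holding teal-key grants L16 (A8).
Holding teal-permit, L16, and teal-key grants K11 (A4).
Holding teal-permit and K11 grants K24 (A2).
Holding K24, L16, and teal-permit grants T14 (A3).
C15: reached.
teal-key: reached.
L16: reached.
T14: reached.
K11: reached.
K24: reached.
All 6 are reached.

6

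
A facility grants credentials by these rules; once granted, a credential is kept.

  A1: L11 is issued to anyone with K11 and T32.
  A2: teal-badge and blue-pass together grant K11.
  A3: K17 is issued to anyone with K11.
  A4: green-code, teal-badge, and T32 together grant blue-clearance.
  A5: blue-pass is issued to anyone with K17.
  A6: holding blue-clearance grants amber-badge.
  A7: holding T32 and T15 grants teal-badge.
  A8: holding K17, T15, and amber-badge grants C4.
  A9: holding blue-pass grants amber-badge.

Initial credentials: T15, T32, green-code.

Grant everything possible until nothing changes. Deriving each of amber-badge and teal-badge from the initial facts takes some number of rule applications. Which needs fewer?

teal-badge

teal-badge: Holding T32 and T15 grants teal-badge (A7). [1 rule application]
amber-badge: Holding T32 and T15 grants teal-badge (A7). Holding green-code, teal-badge, and T32 grants blue-clearance (A4). Holding blue-clearance grants amber-badge (A6). [3 rule applications]
teal-badge needs fewer.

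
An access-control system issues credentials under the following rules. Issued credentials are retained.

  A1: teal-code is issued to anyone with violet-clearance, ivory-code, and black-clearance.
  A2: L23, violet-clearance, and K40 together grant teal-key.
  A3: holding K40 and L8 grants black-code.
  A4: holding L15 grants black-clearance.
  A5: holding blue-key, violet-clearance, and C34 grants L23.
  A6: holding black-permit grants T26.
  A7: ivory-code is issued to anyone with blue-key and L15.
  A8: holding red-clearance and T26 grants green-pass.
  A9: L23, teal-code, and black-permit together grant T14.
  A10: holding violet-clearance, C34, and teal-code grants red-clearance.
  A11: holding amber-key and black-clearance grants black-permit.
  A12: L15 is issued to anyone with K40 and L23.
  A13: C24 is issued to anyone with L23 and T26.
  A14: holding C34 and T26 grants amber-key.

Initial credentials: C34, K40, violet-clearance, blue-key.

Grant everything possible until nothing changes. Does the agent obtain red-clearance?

Holding blue-key, violet-clearance, and C34 grants L23 (A5).
Holding K40 and L23 grants L15 (A12).
Holding L15 grants black-clearance (A4).
Holding blue-key and L15 grants ivory-code (A7).
Holding violet-clearance, ivory-code, and black-clearance grants teal-code (A1).
Holding violet-clearance, C34, and teal-code grants red-clearance (A10).

Yes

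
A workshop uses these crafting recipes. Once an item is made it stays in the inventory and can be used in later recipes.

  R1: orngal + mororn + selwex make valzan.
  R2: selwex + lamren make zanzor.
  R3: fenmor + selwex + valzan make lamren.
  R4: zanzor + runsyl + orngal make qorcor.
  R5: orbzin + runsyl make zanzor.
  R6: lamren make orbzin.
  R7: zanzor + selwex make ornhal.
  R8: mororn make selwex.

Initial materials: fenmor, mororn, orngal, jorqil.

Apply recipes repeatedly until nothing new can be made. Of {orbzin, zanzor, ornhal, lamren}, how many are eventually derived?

4

Using R8, mororn makes selwex.
Using R1, orngal, mororn, and selwex make valzan.
fenmor + selwex + valzan → lamren (R3).
Using R6, lamren makes orbzin.
selwex + lamren → zanzor (R2).
zanzor + selwex → ornhal (R7).
orbzin: reached.
zanzor: reached.
ornhal: reached.
lamren: reached.
All 4 are reached.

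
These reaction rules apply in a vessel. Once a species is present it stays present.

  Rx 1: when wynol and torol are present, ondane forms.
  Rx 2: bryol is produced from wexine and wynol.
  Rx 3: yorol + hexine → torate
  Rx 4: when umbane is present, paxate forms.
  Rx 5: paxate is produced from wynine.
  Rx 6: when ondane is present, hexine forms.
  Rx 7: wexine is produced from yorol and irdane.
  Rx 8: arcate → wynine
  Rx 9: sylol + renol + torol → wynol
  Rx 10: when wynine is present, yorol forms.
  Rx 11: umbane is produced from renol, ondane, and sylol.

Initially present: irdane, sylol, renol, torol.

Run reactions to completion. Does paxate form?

sylol, renol, and torol present → wynol forms (Rx 9).
wynol and torol present → ondane forms (Rx 1).
renol, ondane, and sylol present → umbane forms (Rx 11).
umbane present → paxate forms (Rx 4).

Yes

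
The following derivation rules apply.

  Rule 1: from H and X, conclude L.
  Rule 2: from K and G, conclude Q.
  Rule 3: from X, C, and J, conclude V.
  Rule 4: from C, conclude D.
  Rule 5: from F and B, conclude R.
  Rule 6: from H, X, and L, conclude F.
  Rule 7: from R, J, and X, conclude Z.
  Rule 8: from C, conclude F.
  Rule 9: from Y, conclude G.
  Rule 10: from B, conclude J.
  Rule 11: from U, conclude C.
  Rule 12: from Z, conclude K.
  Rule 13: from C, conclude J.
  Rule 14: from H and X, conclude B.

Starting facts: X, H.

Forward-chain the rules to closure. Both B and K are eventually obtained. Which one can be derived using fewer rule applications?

B

B: From H and X, Rule 14 gives B. [1 rule application]
K: From H and X, Rule 1 gives L. H and X hold, so B follows (Rule 14). From H, X, and L, Rule 6 gives F. B holds, so J follows (Rule 10). F and B hold, so R follows (Rule 5). From R, J, and X, Rule 7 gives Z. From Z, Rule 12 gives K. [7 rule applications]
B needs fewer.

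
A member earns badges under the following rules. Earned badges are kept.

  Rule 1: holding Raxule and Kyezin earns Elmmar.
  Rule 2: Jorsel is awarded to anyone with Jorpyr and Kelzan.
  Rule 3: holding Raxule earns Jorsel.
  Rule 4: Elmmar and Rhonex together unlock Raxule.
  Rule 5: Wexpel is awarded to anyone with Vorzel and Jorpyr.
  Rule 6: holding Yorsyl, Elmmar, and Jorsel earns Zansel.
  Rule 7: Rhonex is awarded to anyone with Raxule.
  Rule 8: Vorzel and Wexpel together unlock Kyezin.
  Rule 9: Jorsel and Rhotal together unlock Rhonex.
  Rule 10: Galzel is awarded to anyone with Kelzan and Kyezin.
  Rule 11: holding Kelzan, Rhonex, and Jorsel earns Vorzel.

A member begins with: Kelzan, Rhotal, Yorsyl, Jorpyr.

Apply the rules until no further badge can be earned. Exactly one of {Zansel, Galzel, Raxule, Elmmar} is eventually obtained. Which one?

With Jorpyr and Kelzan, Jorsel is earned (Rule 2).
With Jorsel and Rhotal, Rhonex is earned (Rule 9).
With Kelzan, Rhonex, and Jorsel, Vorzel is earned (Rule 11).
With Vorzel and Jorpyr, Wexpel is earned (Rule 5).
With Vorzel and Wexpel, Kyezin is earned (Rule 8).
With Kelzan and Kyezin, Galzel is earned (Rule 10).
Zansel would need Yorsyl, Elmmar, and Jorsel (Rule 6), but Elmmar is never earned. Elmmar would need Raxule and Kyezin (Rule 1), but Raxule is never earned. Raxule would need Elmmar and Rhonex (Rule 4), but Elmmar is never earned.

Galzel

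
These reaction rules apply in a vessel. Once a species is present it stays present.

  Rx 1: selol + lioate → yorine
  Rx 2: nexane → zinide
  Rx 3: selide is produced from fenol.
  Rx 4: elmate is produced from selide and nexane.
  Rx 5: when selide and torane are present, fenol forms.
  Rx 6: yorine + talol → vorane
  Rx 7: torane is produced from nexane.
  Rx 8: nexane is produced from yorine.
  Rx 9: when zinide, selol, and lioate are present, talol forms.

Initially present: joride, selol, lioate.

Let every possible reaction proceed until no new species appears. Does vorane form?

Yes

selol and lioate present → yorine forms (Rx 1).
yorine present → nexane forms (Rx 8).
nexane present → zinide forms (Rx 2).
zinide, selol, and lioate present → talol forms (Rx 9).
yorine and talol present → vorane forms (Rx 6).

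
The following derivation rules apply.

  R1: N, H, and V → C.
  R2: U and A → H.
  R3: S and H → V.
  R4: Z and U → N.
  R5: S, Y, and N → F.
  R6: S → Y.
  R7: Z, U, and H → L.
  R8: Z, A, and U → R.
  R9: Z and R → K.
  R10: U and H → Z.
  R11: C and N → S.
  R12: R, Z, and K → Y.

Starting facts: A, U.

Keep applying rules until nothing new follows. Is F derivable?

No

F would need S, Y, and N (R5), but S is never established.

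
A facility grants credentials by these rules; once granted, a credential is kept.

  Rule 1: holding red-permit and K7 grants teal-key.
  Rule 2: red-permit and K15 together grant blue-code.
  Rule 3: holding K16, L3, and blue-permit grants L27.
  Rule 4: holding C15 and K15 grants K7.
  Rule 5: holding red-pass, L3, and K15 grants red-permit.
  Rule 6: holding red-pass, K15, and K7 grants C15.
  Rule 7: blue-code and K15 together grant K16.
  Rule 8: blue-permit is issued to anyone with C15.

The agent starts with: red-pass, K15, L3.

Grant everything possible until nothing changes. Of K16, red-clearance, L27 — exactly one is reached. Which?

Holding red-pass, L3, and K15 grants red-permit (Rule 5).
Holding red-permit and K15 grants blue-code (Rule 2).
Holding blue-code and K15 grants K16 (Rule 7).
L27 would need K16, L3, and blue-permit (Rule 3), but blue-permit is never granted. No rule produces red-clearance, and it is not given.

K16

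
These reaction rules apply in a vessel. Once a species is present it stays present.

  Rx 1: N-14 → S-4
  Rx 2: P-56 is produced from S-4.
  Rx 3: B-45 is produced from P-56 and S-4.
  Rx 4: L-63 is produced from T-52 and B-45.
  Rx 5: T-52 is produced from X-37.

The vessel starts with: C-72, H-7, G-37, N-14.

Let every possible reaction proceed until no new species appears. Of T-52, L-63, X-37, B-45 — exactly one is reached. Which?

B-45

N-14 present → S-4 forms (Rx 1).
S-4 present → P-56 forms (Rx 2).
P-56 and S-4 present → B-45 forms (Rx 3).
T-52 would need X-37 (Rx 5), but X-37 never forms. No rule produces X-37, and it is not given. L-63 would need T-52 and B-45 (Rx 4), but T-52 never forms.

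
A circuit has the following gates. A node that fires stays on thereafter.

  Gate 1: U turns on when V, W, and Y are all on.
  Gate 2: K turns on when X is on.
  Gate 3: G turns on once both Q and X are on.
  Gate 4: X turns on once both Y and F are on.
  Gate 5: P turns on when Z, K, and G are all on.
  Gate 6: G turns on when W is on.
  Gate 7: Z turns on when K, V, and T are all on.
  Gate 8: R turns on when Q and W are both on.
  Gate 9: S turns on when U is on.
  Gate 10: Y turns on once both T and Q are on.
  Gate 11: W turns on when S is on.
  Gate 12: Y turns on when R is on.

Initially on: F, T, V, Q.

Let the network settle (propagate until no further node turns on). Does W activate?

No

W would need S (Gate 11), but S never turns on.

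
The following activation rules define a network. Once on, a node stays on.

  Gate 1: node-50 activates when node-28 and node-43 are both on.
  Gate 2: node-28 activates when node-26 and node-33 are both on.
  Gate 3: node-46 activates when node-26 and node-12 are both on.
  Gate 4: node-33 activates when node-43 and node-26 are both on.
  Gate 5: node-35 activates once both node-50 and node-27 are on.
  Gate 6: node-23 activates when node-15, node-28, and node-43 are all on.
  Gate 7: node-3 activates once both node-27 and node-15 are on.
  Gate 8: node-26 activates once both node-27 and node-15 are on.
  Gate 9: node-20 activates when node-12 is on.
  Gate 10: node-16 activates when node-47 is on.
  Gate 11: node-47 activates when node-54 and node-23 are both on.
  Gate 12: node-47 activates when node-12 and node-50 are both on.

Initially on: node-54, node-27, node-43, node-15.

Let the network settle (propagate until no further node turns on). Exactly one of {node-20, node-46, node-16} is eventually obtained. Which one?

node-27 and node-15 are on, so node-26 activates (Gate 8).
node-43 and node-26 are on, so node-33 activates (Gate 4).
node-26 and node-33 are on, so node-28 activates (Gate 2).
Gate 6: node-15, node-28, and node-43 on → node-23 on.
Gate 11: node-54 and node-23 on → node-47 on.
node-47 is on, so node-16 activates (Gate 10).
node-46 would need node-26 and node-12 (Gate 3), but node-12 never turns on. node-20 would need node-12 (Gate 9), but node-12 never turns on.

node-16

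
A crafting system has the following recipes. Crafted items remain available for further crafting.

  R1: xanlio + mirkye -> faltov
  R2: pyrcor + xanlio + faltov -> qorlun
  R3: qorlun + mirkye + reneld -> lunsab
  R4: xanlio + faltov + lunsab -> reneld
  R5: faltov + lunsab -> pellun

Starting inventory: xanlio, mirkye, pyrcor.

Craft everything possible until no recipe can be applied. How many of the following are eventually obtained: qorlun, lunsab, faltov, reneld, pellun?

2

Using R1, xanlio and mirkye make faltov.
pyrcor + xanlio + faltov -> qorlun (R2).
qorlun: reached.
lunsab would need qorlun, mirkye, and reneld (R3), but reneld is never obtained.
faltov: reached.
reneld would need xanlio, faltov, and lunsab (R4), but lunsab is never obtained.
pellun would need faltov and lunsab (R5), but lunsab is never obtained.
Reached: qorlun and faltov — 2 of the 5.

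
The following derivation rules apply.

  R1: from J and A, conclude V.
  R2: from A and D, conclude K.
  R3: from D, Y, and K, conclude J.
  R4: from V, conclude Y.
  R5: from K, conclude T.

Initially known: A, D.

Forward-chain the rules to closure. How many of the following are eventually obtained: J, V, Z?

0

J would need D, Y, and K (R3), but Y is never established.
V would need J and A (R1), but J is never established.
No rule produces Z, and it is not given.
None of the 3 are reached.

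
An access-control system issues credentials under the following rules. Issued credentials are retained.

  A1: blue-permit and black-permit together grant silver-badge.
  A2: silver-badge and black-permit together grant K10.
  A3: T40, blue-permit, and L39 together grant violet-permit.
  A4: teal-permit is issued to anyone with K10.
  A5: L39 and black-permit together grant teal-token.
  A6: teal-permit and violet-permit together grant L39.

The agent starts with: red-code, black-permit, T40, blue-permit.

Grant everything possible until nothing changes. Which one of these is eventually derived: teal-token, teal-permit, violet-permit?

teal-permit

Holding blue-permit and black-permit grants silver-badge (A1).
Holding silver-badge and black-permit grants K10 (A2).
Holding K10 grants teal-permit (A4).
violet-permit would need T40, blue-permit, and L39 (A3), but L39 is never granted. teal-token would need L39 and black-permit (A5), but L39 is never granted.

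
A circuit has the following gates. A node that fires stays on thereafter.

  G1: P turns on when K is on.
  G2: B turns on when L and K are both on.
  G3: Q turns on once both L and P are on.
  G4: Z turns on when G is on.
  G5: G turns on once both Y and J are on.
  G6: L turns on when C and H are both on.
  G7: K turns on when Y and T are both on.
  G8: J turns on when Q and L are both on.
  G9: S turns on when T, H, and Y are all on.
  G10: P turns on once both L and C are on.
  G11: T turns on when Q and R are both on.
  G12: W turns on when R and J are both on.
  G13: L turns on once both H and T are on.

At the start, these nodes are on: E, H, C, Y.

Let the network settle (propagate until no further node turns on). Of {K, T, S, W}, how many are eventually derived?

K would need Y and T (G7), but T never turns on.
T would need Q and R (G11), but R never turns on.
S would need T, H, and Y (G9), but T never turns on.
W would need R and J (G12), but R never turns on.
None of the 4 are reached.

0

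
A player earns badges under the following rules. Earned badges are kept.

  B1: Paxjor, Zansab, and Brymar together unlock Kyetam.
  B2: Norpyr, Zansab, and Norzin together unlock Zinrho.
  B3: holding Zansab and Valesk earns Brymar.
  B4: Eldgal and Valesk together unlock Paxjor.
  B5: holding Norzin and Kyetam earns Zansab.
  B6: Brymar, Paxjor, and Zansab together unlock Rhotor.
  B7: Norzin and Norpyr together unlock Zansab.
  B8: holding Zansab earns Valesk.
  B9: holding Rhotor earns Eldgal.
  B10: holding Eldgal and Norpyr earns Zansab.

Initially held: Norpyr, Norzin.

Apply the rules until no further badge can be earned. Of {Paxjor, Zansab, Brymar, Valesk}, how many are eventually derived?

3

With Norzin and Norpyr, Zansab is earned (B7).
With Zansab, Valesk is earned (B8).
With Zansab and Valesk, Brymar is earned (B3).
Paxjor would need Eldgal and Valesk (B4), but Eldgal is never earned.
Zansab: reached.
Brymar: reached.
Valesk: reached.
Reached: Zansab, Brymar, and Valesk — 3 of the 4.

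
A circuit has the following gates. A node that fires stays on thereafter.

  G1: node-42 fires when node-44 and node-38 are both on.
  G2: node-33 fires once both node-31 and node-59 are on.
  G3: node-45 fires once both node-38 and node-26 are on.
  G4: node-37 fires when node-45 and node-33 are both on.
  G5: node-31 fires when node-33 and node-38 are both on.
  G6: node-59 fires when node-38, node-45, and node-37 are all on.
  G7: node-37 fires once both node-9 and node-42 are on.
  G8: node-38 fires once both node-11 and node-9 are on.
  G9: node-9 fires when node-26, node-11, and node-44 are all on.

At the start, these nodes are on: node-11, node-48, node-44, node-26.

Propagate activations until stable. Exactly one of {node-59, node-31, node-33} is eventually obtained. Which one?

node-59

node-26, node-11, and node-44 are on, so node-9 fires (G9).
G8: node-11 and node-9 on → node-38 on.
node-44 and node-38 are on, so node-42 fires (G1).
node-38 and node-26 are on, so node-45 fires (G3).
G7: node-9 and node-42 on → node-37 on.
G6: node-38, node-45, and node-37 on → node-59 on.
node-31 would need node-33 and node-38 (G5), but node-33 never turns on. node-33 would need node-31 and node-59 (G2), but node-31 never turns on.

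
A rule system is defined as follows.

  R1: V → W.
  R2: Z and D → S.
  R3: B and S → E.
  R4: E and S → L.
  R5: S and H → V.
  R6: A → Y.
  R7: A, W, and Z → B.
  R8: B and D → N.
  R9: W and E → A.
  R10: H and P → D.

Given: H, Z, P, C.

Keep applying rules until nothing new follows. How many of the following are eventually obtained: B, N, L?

0

B would need A, W, and Z (R7), but A is never established.
N would need B and D (R8), but B is never established.
L would need E and S (R4), but E is never established.
None of the 3 are reached.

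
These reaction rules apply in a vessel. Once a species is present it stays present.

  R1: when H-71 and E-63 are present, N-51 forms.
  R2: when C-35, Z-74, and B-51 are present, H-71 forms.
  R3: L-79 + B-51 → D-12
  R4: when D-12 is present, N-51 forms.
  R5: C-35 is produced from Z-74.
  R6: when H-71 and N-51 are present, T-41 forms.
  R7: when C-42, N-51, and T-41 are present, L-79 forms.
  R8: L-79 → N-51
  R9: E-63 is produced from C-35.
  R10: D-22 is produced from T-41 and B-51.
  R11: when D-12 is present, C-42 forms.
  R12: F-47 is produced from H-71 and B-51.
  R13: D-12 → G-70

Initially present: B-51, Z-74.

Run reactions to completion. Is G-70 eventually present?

G-70 would need D-12 (R13), but D-12 never forms.

No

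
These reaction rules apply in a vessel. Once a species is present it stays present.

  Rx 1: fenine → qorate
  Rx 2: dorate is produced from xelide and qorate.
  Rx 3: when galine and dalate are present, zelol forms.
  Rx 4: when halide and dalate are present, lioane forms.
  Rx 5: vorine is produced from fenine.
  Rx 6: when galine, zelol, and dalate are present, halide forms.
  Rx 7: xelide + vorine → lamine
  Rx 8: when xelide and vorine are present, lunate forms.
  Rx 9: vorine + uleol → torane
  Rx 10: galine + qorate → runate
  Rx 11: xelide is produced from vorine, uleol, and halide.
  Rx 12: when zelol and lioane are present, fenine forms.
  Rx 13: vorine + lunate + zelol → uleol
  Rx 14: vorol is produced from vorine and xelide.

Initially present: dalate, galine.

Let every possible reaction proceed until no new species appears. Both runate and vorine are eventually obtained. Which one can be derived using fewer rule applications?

vorine: galine and dalate present → zelol forms (Rx 3). galine, zelol, and dalate present → halide forms (Rx 6). halide and dalate present → lioane forms (Rx 4). zelol and lioane present → fenine forms (Rx 12). fenine present → vorine forms (Rx 5). [5 rule applications]
runate: galine and dalate present → zelol forms (Rx 3). galine, zelol, and dalate present → halide forms (Rx 6). halide and dalate present → lioane forms (Rx 4). zelol and lioane present → fenine forms (Rx 12). fenine present → qorate forms (Rx 1). galine and qorate present → runate forms (Rx 10). [6 rule applications]
vorine needs fewer.

vorine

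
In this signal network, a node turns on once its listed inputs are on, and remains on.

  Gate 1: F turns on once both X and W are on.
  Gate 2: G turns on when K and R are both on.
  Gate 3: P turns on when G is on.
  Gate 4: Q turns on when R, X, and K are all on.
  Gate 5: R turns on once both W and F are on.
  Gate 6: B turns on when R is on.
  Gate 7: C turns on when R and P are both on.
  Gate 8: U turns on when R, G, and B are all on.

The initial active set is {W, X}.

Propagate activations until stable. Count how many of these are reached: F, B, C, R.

3

Gate 1: X and W on → F on.
W and F are on, so R turns on (Gate 5).
R is on, so B turns on (Gate 6).
F: reached.
B: reached.
C would need R and P (Gate 7), but P never turns on.
R: reached.
Reached: F, B, and R — 3 of the 4.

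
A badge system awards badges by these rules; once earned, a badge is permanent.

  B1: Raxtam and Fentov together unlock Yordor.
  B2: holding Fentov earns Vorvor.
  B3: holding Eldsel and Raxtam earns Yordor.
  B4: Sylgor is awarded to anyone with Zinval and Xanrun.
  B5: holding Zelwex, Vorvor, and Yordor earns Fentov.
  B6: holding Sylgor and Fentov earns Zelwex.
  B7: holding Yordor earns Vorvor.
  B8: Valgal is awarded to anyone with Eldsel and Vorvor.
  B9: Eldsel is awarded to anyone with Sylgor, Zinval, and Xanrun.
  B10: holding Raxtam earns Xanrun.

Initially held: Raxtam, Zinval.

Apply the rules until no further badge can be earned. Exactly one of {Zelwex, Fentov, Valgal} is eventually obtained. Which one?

With Raxtam, Xanrun is earned (B10).
With Zinval and Xanrun, Sylgor is earned (B4).
With Sylgor, Zinval, and Xanrun, Eldsel is earned (B9).
With Eldsel and Raxtam, Yordor is earned (B3).
With Yordor, Vorvor is earned (B7).
With Eldsel and Vorvor, Valgal is earned (B8).
Fentov would need Zelwex, Vorvor, and Yordor (B5), but Zelwex is never earned. Zelwex would need Sylgor and Fentov (B6), but Fentov is never earned.

Valgal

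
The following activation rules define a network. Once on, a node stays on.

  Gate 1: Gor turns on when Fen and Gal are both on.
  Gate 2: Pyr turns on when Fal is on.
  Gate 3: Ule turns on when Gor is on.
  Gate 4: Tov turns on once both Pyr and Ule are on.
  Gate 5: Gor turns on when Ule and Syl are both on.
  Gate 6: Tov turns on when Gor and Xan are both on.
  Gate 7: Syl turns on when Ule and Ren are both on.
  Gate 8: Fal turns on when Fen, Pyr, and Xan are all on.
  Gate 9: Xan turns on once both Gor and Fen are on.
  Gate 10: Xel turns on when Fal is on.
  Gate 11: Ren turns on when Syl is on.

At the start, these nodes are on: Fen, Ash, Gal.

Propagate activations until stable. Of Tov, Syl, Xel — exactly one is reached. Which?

Tov

Gate 1: Fen and Gal on → Gor on.
Gate 9: Gor and Fen on → Xan on.
Gor and Xan are on, so Tov turns on (Gate 6).
Xel would need Fal (Gate 10), but Fal never turns on. Syl would need Ule and Ren (Gate 7), but Ren never turns on.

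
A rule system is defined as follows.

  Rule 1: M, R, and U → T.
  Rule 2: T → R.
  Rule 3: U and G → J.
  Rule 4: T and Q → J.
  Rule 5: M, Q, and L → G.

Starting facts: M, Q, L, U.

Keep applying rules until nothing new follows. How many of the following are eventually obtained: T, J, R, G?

From M, Q, and L, Rule 5 gives G.
U and G hold, so J follows (Rule 3).
T would need M, R, and U (Rule 1), but R is never established.
J: reached.
R would need T (Rule 2), but T is never established.
G: reached.
Reached: J and G — 2 of the 4.

2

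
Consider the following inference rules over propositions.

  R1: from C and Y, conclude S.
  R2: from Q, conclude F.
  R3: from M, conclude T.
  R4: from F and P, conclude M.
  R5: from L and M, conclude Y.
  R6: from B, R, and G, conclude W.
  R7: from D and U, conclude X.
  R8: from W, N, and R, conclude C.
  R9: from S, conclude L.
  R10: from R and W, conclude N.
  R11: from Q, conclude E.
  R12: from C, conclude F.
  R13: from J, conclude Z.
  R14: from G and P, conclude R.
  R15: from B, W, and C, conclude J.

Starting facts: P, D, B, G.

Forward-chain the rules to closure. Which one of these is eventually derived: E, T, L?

T

G and P hold, so R follows (R14).
B, R, and G hold, so W follows (R6).
R and W hold, so N follows (R10).
W, N, and R hold, so C follows (R8).
C holds, so F follows (R12).
From F and P, R4 gives M.
From M, R3 gives T.
E would need Q (R11), but Q is never established. L would need S (R9), but S is never established.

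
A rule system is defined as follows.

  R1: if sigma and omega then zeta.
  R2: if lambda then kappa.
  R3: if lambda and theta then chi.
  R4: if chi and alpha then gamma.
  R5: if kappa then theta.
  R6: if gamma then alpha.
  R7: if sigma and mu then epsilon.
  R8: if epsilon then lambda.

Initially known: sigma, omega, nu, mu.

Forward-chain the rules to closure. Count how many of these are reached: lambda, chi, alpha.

2

From sigma and mu, R7 gives epsilon.
epsilon holds, so lambda follows (R8).
lambda holds, so kappa follows (R2).
kappa holds, so theta follows (R5).
lambda and theta hold, so chi follows (R3).
lambda: reached.
chi: reached.
alpha would need gamma (R6), but gamma is never established.
Reached: lambda and chi — 2 of the 3.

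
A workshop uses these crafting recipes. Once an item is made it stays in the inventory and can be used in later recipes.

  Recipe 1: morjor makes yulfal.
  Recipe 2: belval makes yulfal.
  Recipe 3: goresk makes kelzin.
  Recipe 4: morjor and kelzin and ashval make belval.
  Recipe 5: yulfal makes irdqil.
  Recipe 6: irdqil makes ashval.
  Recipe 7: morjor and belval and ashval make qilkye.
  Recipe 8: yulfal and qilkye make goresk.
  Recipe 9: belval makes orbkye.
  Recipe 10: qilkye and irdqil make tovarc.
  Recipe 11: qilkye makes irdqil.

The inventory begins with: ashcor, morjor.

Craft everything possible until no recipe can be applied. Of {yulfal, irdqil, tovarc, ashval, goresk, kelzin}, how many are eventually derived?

3

Using Recipe 1, morjor makes yulfal.
yulfal → irdqil (Recipe 5).
Using Recipe 6, irdqil makes ashval.
yulfal: reached.
irdqil: reached.
tovarc would need qilkye and irdqil (Recipe 10), but qilkye is never obtained.
ashval: reached.
goresk would need yulfal and qilkye (Recipe 8), but qilkye is never obtained.
kelzin would need goresk (Recipe 3), but goresk is never obtained.
Reached: yulfal, irdqil, and ashval — 3 of the 6.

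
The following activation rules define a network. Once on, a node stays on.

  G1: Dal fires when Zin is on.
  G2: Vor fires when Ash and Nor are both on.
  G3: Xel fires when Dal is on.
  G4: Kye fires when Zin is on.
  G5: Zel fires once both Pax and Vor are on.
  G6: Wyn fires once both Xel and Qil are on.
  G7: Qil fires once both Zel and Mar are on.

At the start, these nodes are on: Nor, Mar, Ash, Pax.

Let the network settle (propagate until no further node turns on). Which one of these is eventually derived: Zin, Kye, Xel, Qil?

G2: Ash and Nor on → Vor on.
Pax and Vor are on, so Zel fires (G5).
G7: Zel and Mar on → Qil on.
Xel would need Dal (G3), but Dal never turns on. No rule produces Zin, and it is not given. Kye would need Zin (G4), but Zin never turns on.

Qil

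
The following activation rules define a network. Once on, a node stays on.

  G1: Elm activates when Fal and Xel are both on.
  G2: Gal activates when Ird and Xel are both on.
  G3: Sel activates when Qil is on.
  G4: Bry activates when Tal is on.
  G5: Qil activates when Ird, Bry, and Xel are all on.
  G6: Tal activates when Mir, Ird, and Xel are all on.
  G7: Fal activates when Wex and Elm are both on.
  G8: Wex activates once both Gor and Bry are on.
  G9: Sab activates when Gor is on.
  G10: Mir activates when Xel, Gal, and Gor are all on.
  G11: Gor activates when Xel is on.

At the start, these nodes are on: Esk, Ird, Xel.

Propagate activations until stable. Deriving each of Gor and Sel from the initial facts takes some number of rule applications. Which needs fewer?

Gor: G11: Xel on → Gor on. [1 rule application]
Sel: Ird and Xel are on, so Gal activates (G2). G11: Xel on → Gor on. Xel, Gal, and Gor are on, so Mir activates (G10). Mir, Ird, and Xel are on, so Tal activates (G6). Tal is on, so Bry activates (G4). G5: Ird, Bry, and Xel on → Qil on. G3: Qil on → Sel on. [7 rule applications]
Gor needs fewer.

Gor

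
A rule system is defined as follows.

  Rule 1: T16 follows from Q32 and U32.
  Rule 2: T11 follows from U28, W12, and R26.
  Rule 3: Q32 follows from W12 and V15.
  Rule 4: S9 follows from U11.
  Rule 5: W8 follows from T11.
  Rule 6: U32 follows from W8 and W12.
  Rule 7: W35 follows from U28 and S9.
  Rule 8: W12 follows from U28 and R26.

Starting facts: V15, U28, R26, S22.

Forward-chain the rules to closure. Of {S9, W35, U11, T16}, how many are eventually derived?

1

U28 and R26 hold, so W12 follows (Rule 8).
W12 and V15 hold, so Q32 follows (Rule 3).
U28, W12, and R26 hold, so T11 follows (Rule 2).
From T11, Rule 5 gives W8.
W8 and W12 hold, so U32 follows (Rule 6).
Q32 and U32 hold, so T16 follows (Rule 1).
S9 would need U11 (Rule 4), but U11 is never established.
W35 would need U28 and S9 (Rule 7), but S9 is never established.
No rule produces U11, and it is not given.
T16: reached.
Reached: T16 — 1 of the 4.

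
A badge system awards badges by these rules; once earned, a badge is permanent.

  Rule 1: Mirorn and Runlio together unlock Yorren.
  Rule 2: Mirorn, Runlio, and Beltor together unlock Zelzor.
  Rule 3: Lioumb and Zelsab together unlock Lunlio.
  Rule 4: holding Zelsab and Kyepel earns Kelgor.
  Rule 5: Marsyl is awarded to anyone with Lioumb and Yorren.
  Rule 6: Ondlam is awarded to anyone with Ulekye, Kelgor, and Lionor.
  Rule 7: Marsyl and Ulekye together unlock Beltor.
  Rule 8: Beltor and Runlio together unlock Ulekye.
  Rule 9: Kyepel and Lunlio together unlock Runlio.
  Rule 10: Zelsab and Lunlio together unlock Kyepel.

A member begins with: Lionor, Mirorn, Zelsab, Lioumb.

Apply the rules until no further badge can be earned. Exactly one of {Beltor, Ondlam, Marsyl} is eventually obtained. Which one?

Marsyl

With Lioumb and Zelsab, Lunlio is earned (Rule 3).
With Zelsab and Lunlio, Kyepel is earned (Rule 10).
With Kyepel and Lunlio, Runlio is earned (Rule 9).
With Mirorn and Runlio, Yorren is earned (Rule 1).
With Lioumb and Yorren, Marsyl is earned (Rule 5).
Beltor would need Marsyl and Ulekye (Rule 7), but Ulekye is never earned. Ondlam would need Ulekye, Kelgor, and Lionor (Rule 6), but Ulekye is never earned.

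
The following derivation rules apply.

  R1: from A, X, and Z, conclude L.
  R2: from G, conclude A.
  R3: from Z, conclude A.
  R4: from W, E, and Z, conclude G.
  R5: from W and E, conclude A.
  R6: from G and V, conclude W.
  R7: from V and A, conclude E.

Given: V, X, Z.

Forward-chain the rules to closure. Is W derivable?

W would need G and V (R6), but G is never established.

No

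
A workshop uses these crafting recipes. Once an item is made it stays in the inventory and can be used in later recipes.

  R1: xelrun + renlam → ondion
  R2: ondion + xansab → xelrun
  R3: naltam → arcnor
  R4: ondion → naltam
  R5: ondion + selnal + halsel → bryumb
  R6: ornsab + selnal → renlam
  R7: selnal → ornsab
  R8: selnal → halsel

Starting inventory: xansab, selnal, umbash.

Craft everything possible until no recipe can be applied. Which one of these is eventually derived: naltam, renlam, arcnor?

selnal → ornsab (R7).
ornsab + selnal → renlam (R6).
naltam would need ondion (R4), but ondion is never obtained. arcnor would need naltam (R3), but naltam is never obtained.

renlam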